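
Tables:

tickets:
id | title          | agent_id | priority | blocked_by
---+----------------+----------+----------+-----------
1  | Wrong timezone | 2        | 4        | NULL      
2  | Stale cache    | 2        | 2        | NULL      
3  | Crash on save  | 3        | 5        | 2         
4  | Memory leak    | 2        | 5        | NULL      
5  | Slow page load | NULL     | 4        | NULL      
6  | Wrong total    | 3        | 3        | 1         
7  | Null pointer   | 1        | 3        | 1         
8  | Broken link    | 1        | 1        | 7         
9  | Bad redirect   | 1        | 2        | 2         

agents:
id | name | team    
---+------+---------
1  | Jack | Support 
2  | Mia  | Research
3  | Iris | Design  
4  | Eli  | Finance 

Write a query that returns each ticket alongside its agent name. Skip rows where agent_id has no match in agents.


INNER JOIN keeps only tickets rows whose agent_id matches an id in agents. Walk through each ticket:
  - ticket 1 (Wrong timezone): agent_id=2 -> matches Mia
  - ticket 2 (Stale cache): agent_id=2 -> matches Mia
  - ticket 3 (Crash on save): agent_id=3 -> matches Iris
  - ticket 4 (Memory leak): agent_id=2 -> matches Mia
  - ticket 5 (Slow page load): agent_id=NULL, no match -> dropped
  - ticket 6 (Wrong total): agent_id=3 -> matches Iris
  - ticket 7 (Null pointer): agent_id=1 -> matches Jack
  - ticket 8 (Broken link): agent_id=1 -> matches Jack
  - ticket 9 (Bad redirect): agent_id=1 -> matches Jack
So 1 of 9 rows is dropped.

SQL:
SELECT a.title, b.name AS agent
FROM tickets a
INNER JOIN agents b ON a.agent_id = b.id

Result:
title          | agent
---------------+------
Wrong timezone | Mia  
Stale cache    | Mia  
Crash on save  | Iris 
Memory leak    | Mia  
Wrong total    | Iris 
Null pointer   | Jack 
Broken link    | Jack 
Bad redirect   | Jack 


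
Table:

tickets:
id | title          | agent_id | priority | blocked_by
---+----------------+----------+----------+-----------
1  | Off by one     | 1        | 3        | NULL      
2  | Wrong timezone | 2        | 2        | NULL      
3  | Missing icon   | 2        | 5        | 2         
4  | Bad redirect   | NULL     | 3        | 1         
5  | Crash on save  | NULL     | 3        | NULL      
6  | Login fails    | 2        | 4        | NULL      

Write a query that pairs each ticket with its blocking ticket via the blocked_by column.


This is a self-join: tickets is joined to a second copy of itself, matching each row's blocked_by to another row's id. Use LEFT JOIN so rows with blocked_by=NULL are kept.
  - ticket 1 (Off by one): blocked_by=NULL -> NULL
  - ticket 2 (Wrong timezone): blocked_by=NULL -> NULL
  - ticket 3 (Missing icon): blocked_by=2 -> Wrong timezone
  - ticket 4 (Bad redirect): blocked_by=1 -> Off by one
  - ticket 5 (Crash on save): blocked_by=NULL -> NULL
  - ticket 6 (Login fails): blocked_by=NULL -> NULL

SQL:
SELECT a.title AS item, b.title AS blocked_by
FROM tickets a
LEFT JOIN tickets b ON a.blocked_by = b.id

Result:
item           | blocked_by    
---------------+---------------
Off by one     | NULL          
Wrong timezone | NULL          
Missing icon   | Wrong timezone
Bad redirect   | Off by one    
Crash on save  | NULL          
Login fails    | NULL          


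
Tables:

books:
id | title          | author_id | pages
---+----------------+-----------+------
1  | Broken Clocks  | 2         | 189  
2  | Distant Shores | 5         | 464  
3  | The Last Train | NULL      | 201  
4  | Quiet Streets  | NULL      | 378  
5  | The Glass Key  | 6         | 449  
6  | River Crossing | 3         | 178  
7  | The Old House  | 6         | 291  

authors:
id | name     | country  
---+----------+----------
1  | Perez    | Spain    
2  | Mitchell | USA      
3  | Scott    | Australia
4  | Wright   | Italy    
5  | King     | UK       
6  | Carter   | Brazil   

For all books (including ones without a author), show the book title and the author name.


LEFT JOIN keeps every row from books (the left table); where author_id has no match in authors, the author columns become NULL. Walk through each book:
  - book 1 (Broken Clocks): author_id=2 -> matches Mitchell
  - book 2 (Distant Shores): author_id=5 -> matches King
  - book 3 (The Last Train): author_id=NULL, no match -> kept with NULL
  - book 4 (Quiet Streets): author_id=NULL, no match -> kept with NULL
  - book 5 (The Glass Key): author_id=6 -> matches Carter
  - book 6 (River Crossing): author_id=3 -> matches Scott
  - book 7 (The Old House): author_id=6 -> matches Carter
All 7 rows appear; 2 have NULL author.

SQL:
SELECT a.title, b.name AS author
FROM books a
LEFT JOIN authors b ON a.author_id = b.id

Result:
title          | author  
---------------+---------
Broken Clocks  | Mitchell
Distant Shores | King    
The Last Train | NULL    
Quiet Streets  | NULL    
The Glass Key  | Carter  
River Crossing | Scott   
The Old House  | Carter  


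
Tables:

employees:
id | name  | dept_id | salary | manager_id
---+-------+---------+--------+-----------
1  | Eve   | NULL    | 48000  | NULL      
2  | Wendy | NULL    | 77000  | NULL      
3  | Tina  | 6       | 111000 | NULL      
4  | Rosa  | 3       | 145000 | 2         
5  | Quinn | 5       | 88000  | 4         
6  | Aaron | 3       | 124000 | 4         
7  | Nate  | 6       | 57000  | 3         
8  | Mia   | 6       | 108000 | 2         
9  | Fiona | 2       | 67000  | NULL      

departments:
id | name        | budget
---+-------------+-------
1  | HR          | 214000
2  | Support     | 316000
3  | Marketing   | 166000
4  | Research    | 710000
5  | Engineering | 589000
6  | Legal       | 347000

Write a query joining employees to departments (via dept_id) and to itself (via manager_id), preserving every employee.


Two LEFT JOINs from the same base table employees: one to departments via dept_id, one to employees itself via manager_id. Both are LEFT so every employee is preserved.
Match against departments:
  - employee 1 (Eve): dept_id=NULL, no match -> kept with NULL
  - employee 2 (Wendy): dept_id=NULL, no match -> kept with NULL
  - employee 3 (Tina): dept_id=6 -> matches Legal
  - employee 4 (Rosa): dept_id=3 -> matches Marketing
  - employee 5 (Quinn): dept_id=5 -> matches Engineering
  - employee 6 (Aaron): dept_id=3 -> matches Marketing
  - employee 7 (Nate): dept_id=6 -> matches Legal
  - employee 8 (Mia): dept_id=6 -> matches Legal
  - employee 9 (Fiona): dept_id=2 -> matches Support
Match against employees (self):
  - employee 1 (Eve): manager_id=NULL -> NULL
  - employee 2 (Wendy): manager_id=NULL -> NULL
  - employee 3 (Tina): manager_id=NULL -> NULL
  - employee 4 (Rosa): manager_id=2 -> Wendy
  - employee 5 (Quinn): manager_id=4 -> Rosa
  - employee 6 (Aaron): manager_id=4 -> Rosa
  - employee 7 (Nate): manager_id=3 -> Tina
  - employee 8 (Mia): manager_id=2 -> Wendy
  - employee 9 (Fiona): manager_id=NULL -> NULL

SQL:
SELECT a.name, b.name AS department, c.name AS manager
FROM employees a
LEFT JOIN departments b ON a.dept_id = b.id
LEFT JOIN employees c ON a.manager_id = c.id

Result:
name  | department  | manager
------+-------------+--------
Eve   | NULL        | NULL   
Wendy | NULL        | NULL   
Tina  | Legal       | NULL   
Rosa  | Marketing   | Wendy  
Quinn | Engineering | Rosa   
Aaron | Marketing   | Rosa   
Nate  | Legal       | Tina   
Mia   | Legal       | Wendy  
Fiona | Support     | NULL   


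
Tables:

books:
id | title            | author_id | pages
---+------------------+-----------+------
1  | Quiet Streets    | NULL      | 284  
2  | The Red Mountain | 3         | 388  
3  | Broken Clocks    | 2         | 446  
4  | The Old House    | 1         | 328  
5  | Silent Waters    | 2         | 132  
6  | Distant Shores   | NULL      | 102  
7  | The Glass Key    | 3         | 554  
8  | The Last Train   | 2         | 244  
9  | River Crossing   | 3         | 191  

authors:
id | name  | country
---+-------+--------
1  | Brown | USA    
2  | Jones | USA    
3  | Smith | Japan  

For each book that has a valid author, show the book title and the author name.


INNER JOIN keeps only books rows whose author_id matches an id in authors. Walk through each book:
  - book 1 (Quiet Streets): author_id=NULL, no match -> dropped
  - book 2 (The Red Mountain): author_id=3 -> matches Smith
  - book 3 (Broken Clocks): author_id=2 -> matches Jones
  - book 4 (The Old House): author_id=1 -> matches Brown
  - book 5 (Silent Waters): author_id=2 -> matches Jones
  - book 6 (Distant Shores): author_id=NULL, no match -> dropped
  - book 7 (The Glass Key): author_id=3 -> matches Smith
  - book 8 (The Last Train): author_id=2 -> matches Jones
  - book 9 (River Crossing): author_id=3 -> matches Smith
So 2 of 9 rows are dropped.

SQL:
SELECT a.title, b.name AS author
FROM books a
INNER JOIN authors b ON a.author_id = b.id

Result:
title            | author
-----------------+-------
The Red Mountain | Smith 
Broken Clocks    | Jones 
The Old House    | Brown 
Silent Waters    | Jones 
The Glass Key    | Smith 
The Last Train   | Jones 
River Crossing   | Smith 


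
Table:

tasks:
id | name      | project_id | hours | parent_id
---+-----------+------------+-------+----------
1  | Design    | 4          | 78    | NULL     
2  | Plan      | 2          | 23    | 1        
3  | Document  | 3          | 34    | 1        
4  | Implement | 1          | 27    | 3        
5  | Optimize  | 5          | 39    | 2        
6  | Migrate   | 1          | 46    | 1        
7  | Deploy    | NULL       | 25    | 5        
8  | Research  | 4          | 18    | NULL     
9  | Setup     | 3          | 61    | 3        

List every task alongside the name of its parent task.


This is a self-join: tasks is joined to a second copy of itself, matching each row's parent_id to another row's id. Use LEFT JOIN so rows with parent_id=NULL are kept.
  - task 1 (Design): parent_id=NULL -> NULL
  - task 2 (Plan): parent_id=1 -> Design
  - task 3 (Document): parent_id=1 -> Design
  - task 4 (Implement): parent_id=3 -> Document
  - task 5 (Optimize): parent_id=2 -> Plan
  - task 6 (Migrate): parent_id=1 -> Design
  - task 7 (Deploy): parent_id=5 -> Optimize
  - task 8 (Research): parent_id=NULL -> NULL
  - task 9 (Setup): parent_id=3 -> Document

SQL:
SELECT a.name AS item, b.name AS parent
FROM tasks a
LEFT JOIN tasks b ON a.parent_id = b.id

Result:
item      | parent  
----------+---------
Design    | NULL    
Plan      | Design  
Document  | Design  
Implement | Document
Optimize  | Plan    
Migrate   | Design  
Deploy    | Optimize
Research  | NULL    
Setup     | Document


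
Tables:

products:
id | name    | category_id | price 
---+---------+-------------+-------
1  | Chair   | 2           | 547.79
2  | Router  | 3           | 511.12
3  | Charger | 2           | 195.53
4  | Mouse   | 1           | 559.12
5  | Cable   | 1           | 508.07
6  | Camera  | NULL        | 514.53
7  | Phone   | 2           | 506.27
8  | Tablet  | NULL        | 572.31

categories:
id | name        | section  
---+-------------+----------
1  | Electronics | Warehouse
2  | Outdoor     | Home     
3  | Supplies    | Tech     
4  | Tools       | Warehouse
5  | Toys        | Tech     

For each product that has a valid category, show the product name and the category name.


INNER JOIN keeps only products rows whose category_id matches an id in categories. Walk through each product:
  - product 1 (Chair): category_id=2 -> matches Outdoor
  - product 2 (Router): category_id=3 -> matches Supplies
  - product 3 (Charger): category_id=2 -> matches Outdoor
  - product 4 (Mouse): category_id=1 -> matches Electronics
  - product 5 (Cable): category_id=1 -> matches Electronics
  - product 6 (Camera): category_id=NULL, no match -> dropped
  - product 7 (Phone): category_id=2 -> matches Outdoor
  - product 8 (Tablet): category_id=NULL, no match -> dropped
So 2 of 8 rows are dropped.

SQL:
SELECT a.name, b.name AS category
FROM products a
INNER JOIN categories b ON a.category_id = b.id

Result:
name    | category   
--------+------------
Chair   | Outdoor    
Router  | Supplies   
Charger | Outdoor    
Mouse   | Electronics
Cable   | Electronics
Phone   | Outdoor    


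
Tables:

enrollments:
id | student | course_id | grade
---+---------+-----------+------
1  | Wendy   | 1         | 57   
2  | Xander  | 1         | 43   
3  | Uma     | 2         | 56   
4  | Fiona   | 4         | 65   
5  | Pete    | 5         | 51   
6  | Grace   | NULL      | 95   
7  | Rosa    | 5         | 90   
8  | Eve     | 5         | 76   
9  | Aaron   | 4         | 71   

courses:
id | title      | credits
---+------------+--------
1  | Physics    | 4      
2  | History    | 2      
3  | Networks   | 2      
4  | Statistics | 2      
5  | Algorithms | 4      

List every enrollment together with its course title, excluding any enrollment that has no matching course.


INNER JOIN keeps only enrollments rows whose course_id matches an id in courses. Walk through each enrollment:
  - enrollment 1 (Wendy): course_id=1 -> matches Physics
  - enrollment 2 (Xander): course_id=1 -> matches Physics
  - enrollment 3 (Uma): course_id=2 -> matches History
  - enrollment 4 (Fiona): course_id=4 -> matches Statistics
  - enrollment 5 (Pete): course_id=5 -> matches Algorithms
  - enrollment 6 (Grace): course_id=NULL, no match -> dropped
  - enrollment 7 (Rosa): course_id=5 -> matches Algorithms
  - enrollment 8 (Eve): course_id=5 -> matches Algorithms
  - enrollment 9 (Aaron): course_id=4 -> matches Statistics
So 1 of 9 rows is dropped.

SQL:
SELECT a.student, b.title AS course
FROM enrollments a
INNER JOIN courses b ON a.course_id = b.id

Result:
student | course    
--------+-----------
Wendy   | Physics   
Xander  | Physics   
Uma     | History   
Fiona   | Statistics
Pete    | Algorithms
Rosa    | Algorithms
Eve     | Algorithms
Aaron   | Statistics


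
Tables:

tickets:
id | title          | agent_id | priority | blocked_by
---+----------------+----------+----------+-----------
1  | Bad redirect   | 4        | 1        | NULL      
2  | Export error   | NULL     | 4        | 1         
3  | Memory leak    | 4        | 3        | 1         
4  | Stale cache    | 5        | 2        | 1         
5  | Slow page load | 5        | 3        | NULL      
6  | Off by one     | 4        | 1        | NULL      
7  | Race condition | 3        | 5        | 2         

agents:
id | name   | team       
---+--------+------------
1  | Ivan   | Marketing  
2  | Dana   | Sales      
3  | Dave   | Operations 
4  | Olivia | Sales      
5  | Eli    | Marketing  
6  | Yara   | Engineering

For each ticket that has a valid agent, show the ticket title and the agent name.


INNER JOIN keeps only tickets rows whose agent_id matches an id in agents. Walk through each ticket:
  - ticket 1 (Bad redirect): agent_id=4 -> matches Olivia
  - ticket 2 (Export error): agent_id=NULL, no match -> dropped
  - ticket 3 (Memory leak): agent_id=4 -> matches Olivia
  - ticket 4 (Stale cache): agent_id=5 -> matches Eli
  - ticket 5 (Slow page load): agent_id=5 -> matches Eli
  - ticket 6 (Off by one): agent_id=4 -> matches Olivia
  - ticket 7 (Race condition): agent_id=3 -> matches Dave
So 1 of 7 rows is dropped.

SQL:
SELECT a.title, b.name AS agent
FROM tickets a
INNER JOIN agents b ON a.agent_id = b.id

Result:
title          | agent 
---------------+-------
Bad redirect   | Olivia
Memory leak    | Olivia
Stale cache    | Eli   
Slow page load | Eli   
Off by one     | Olivia
Race condition | Dave  


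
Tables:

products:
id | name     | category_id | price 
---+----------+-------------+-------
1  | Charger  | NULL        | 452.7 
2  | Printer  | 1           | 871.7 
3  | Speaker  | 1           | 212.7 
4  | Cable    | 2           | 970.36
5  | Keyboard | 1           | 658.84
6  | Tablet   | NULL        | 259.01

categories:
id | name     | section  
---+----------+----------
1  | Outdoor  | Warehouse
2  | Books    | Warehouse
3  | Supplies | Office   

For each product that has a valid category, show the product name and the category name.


INNER JOIN keeps only products rows whose category_id matches an id in categories. Walk through each product:
  - product 1 (Charger): category_id=NULL, no match -> dropped
  - product 2 (Printer): category_id=1 -> matches Outdoor
  - product 3 (Speaker): category_id=1 -> matches Outdoor
  - product 4 (Cable): category_id=2 -> matches Books
  - product 5 (Keyboard): category_id=1 -> matches Outdoor
  - product 6 (Tablet): category_id=NULL, no match -> dropped
So 2 of 6 rows are dropped.

SQL:
SELECT a.name, b.name AS category
FROM products a
INNER JOIN categories b ON a.category_id = b.id

Result:
name     | category
---------+---------
Printer  | Outdoor 
Speaker  | Outdoor 
Cable    | Books   
Keyboard | Outdoor 


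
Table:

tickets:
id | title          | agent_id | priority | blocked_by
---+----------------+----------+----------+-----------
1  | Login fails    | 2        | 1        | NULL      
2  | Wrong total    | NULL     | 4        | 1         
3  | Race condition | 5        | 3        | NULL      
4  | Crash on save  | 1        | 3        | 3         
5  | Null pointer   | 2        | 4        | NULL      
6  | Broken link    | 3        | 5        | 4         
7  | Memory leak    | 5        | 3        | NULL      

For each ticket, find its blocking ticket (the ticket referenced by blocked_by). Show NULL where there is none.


This is a self-join: tickets is joined to a second copy of itself, matching each row's blocked_by to another row's id. Use LEFT JOIN so rows with blocked_by=NULL are kept.
  - ticket 1 (Login fails): blocked_by=NULL -> NULL
  - ticket 2 (Wrong total): blocked_by=1 -> Login fails
  - ticket 3 (Race condition): blocked_by=NULL -> NULL
  - ticket 4 (Crash on save): blocked_by=3 -> Race condition
  - ticket 5 (Null pointer): blocked_by=NULL -> NULL
  - ticket 6 (Broken link): blocked_by=4 -> Crash on save
  - ticket 7 (Memory leak): blocked_by=NULL -> NULL

SQL:
SELECT a.title AS item, b.title AS blocked_by
FROM tickets a
LEFT JOIN tickets b ON a.blocked_by = b.id

Result:
item           | blocked_by    
---------------+---------------
Login fails    | NULL          
Wrong total    | Login fails   
Race condition | NULL          
Crash on save  | Race condition
Null pointer   | NULL          
Broken link    | Crash on save 
Memory leak    | NULL          


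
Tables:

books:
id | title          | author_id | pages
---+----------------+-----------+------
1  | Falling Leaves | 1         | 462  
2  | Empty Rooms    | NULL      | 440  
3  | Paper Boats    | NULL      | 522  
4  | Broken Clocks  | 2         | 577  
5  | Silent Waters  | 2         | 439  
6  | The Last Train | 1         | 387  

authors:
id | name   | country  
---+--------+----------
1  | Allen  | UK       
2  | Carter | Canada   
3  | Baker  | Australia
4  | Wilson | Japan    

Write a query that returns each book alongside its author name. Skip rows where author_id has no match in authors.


INNER JOIN keeps only books rows whose author_id matches an id in authors. Walk through each book:
  - book 1 (Falling Leaves): author_id=1 -> matches Allen
  - book 2 (Empty Rooms): author_id=NULL, no match -> dropped
  - book 3 (Paper Boats): author_id=NULL, no match -> dropped
  - book 4 (Broken Clocks): author_id=2 -> matches Carter
  - book 5 (Silent Waters): author_id=2 -> matches Carter
  - book 6 (The Last Train): author_id=1 -> matches Allen
So 2 of 6 rows are dropped.

SQL:
SELECT a.title, b.name AS author
FROM books a
INNER JOIN authors b ON a.author_id = b.id

Result:
title          | author
---------------+-------
Falling Leaves | Allen 
Broken Clocks  | Carter
Silent Waters  | Carter
The Last Train | Allen 


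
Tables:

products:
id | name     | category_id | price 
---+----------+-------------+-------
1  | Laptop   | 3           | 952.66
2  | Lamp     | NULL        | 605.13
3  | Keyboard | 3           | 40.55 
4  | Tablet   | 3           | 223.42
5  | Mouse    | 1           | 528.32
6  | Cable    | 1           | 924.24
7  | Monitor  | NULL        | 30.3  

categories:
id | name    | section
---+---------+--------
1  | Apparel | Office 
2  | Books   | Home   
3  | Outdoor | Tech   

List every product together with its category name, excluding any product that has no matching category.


INNER JOIN keeps only products rows whose category_id matches an id in categories. Walk through each product:
  - product 1 (Laptop): category_id=3 -> matches Outdoor
  - product 2 (Lamp): category_id=NULL, no match -> dropped
  - product 3 (Keyboard): category_id=3 -> matches Outdoor
  - product 4 (Tablet): category_id=3 -> matches Outdoor
  - product 5 (Mouse): category_id=1 -> matches Apparel
  - product 6 (Cable): category_id=1 -> matches Apparel
  - product 7 (Monitor): category_id=NULL, no match -> dropped
So 2 of 7 rows are dropped.

SQL:
SELECT a.name, b.name AS category
FROM products a
INNER JOIN categories b ON a.category_id = b.id

Result:
name     | category
---------+---------
Laptop   | Outdoor 
Keyboard | Outdoor 
Tablet   | Outdoor 
Mouse    | Apparel 
Cable    | Apparel 


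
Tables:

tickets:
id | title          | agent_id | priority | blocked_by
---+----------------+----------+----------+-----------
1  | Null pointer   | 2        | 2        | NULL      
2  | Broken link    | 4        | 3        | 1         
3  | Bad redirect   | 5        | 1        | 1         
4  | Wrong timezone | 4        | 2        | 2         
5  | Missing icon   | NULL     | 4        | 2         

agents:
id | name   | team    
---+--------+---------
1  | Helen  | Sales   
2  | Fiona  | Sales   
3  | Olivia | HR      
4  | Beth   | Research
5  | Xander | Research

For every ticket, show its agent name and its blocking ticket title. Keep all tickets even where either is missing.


Two LEFT JOINs from the same base table tickets: one to agents via agent_id, one to tickets itself via blocked_by. Both are LEFT so every ticket is preserved.
Match against agents:
  - ticket 1 (Null pointer): agent_id=2 -> matches Fiona
  - ticket 2 (Broken link): agent_id=4 -> matches Beth
  - ticket 3 (Bad redirect): agent_id=5 -> matches Xander
  - ticket 4 (Wrong timezone): agent_id=4 -> matches Beth
  - ticket 5 (Missing icon): agent_id=NULL, no match -> kept with NULL
Match against tickets (self):
  - ticket 1 (Null pointer): blocked_by=NULL -> NULL
  - ticket 2 (Broken link): blocked_by=1 -> Null pointer
  - ticket 3 (Bad redirect): blocked_by=1 -> Null pointer
  - ticket 4 (Wrong timezone): blocked_by=2 -> Broken link
  - ticket 5 (Missing icon): blocked_by=2 -> Broken link

SQL:
SELECT a.title, b.name AS agent, c.title AS blocked_by
FROM tickets a
LEFT JOIN agents b ON a.agent_id = b.id
LEFT JOIN tickets c ON a.blocked_by = c.id

Result:
title          | agent  | blocked_by  
---------------+--------+-------------
Null pointer   | Fiona  | NULL        
Broken link    | Beth   | Null pointer
Bad redirect   | Xander | Null pointer
Wrong timezone | Beth   | Broken link 
Missing icon   | NULL   | Broken link 


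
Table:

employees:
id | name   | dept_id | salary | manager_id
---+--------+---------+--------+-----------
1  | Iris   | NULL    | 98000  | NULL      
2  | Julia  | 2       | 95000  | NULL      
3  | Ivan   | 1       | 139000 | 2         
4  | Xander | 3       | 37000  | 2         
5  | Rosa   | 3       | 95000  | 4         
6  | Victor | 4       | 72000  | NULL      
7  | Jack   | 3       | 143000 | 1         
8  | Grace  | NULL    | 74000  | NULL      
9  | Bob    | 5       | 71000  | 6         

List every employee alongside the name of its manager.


This is a self-join: employees is joined to a second copy of itself, matching each row's manager_id to another row's id. Use LEFT JOIN so rows with manager_id=NULL are kept.
  - employee 1 (Iris): manager_id=NULL -> NULL
  - employee 2 (Julia): manager_id=NULL -> NULL
  - employee 3 (Ivan): manager_id=2 -> Julia
  - employee 4 (Xander): manager_id=2 -> Julia
  - employee 5 (Rosa): manager_id=4 -> Xander
  - employee 6 (Victor): manager_id=NULL -> NULL
  - employee 7 (Jack): manager_id=1 -> Iris
  - employee 8 (Grace): manager_id=NULL -> NULL
  - employee 9 (Bob): manager_id=6 -> Victor

SQL:
SELECT a.name AS item, b.name AS manager
FROM employees a
LEFT JOIN employees b ON a.manager_id = b.id

Result:
item   | manager
-------+--------
Iris   | NULL   
Julia  | NULL   
Ivan   | Julia  
Xander | Julia  
Rosa   | Xander 
Victor | NULL   
Jack   | Iris   
Grace  | NULL   
Bob    | Victor 


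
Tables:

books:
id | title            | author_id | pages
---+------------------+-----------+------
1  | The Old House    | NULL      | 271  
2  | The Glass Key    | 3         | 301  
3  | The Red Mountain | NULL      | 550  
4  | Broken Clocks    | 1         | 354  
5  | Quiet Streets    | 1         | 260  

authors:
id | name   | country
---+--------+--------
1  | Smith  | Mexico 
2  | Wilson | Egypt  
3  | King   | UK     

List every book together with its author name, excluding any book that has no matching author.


INNER JOIN keeps only books rows whose author_id matches an id in authors. Walk through each book:
  - book 1 (The Old House): author_id=NULL, no match -> dropped
  - book 2 (The Glass Key): author_id=3 -> matches King
  - book 3 (The Red Mountain): author_id=NULL, no match -> dropped
  - book 4 (Broken Clocks): author_id=1 -> matches Smith
  - book 5 (Quiet Streets): author_id=1 -> matches Smith
So 2 of 5 rows are dropped.

SQL:
SELECT a.title, b.name AS author
FROM books a
INNER JOIN authors b ON a.author_id = b.id

Result:
title         | author
--------------+-------
The Glass Key | King  
Broken Clocks | Smith 
Quiet Streets | Smith 


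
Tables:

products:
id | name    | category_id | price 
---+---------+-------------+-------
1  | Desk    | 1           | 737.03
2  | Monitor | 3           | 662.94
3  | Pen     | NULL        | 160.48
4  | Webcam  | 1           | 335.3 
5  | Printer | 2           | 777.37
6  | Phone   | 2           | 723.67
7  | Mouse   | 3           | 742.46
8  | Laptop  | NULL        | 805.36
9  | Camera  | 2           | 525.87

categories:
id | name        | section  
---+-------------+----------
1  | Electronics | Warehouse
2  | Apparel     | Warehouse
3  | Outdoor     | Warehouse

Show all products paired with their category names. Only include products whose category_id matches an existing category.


INNER JOIN keeps only products rows whose category_id matches an id in categories. Walk through each product:
  - product 1 (Desk): category_id=1 -> matches Electronics
  - product 2 (Monitor): category_id=3 -> matches Outdoor
  - product 3 (Pen): category_id=NULL, no match -> dropped
  - product 4 (Webcam): category_id=1 -> matches Electronics
  - product 5 (Printer): category_id=2 -> matches Apparel
  - product 6 (Phone): category_id=2 -> matches Apparel
  - product 7 (Mouse): category_id=3 -> matches Outdoor
  - product 8 (Laptop): category_id=NULL, no match -> dropped
  - product 9 (Camera): category_id=2 -> matches Apparel
So 2 of 9 rows are dropped.

SQL:
SELECT a.name, b.name AS category
FROM products a
INNER JOIN categories b ON a.category_id = b.id

Result:
name    | category   
--------+------------
Desk    | Electronics
Monitor | Outdoor    
Webcam  | Electronics
Printer | Apparel    
Phone   | Apparel    
Mouse   | Outdoor    
Camera  | Apparel    


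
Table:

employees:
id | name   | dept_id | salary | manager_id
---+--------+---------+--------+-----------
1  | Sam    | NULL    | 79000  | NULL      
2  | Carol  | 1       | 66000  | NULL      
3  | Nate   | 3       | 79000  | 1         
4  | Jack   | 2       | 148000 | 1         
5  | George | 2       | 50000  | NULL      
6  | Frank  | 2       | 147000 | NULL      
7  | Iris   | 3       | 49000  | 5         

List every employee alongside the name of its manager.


This is a self-join: employees is joined to a second copy of itself, matching each row's manager_id to another row's id. Use LEFT JOIN so rows with manager_id=NULL are kept.
  - employee 1 (Sam): manager_id=NULL -> NULL
  - employee 2 (Carol): manager_id=NULL -> NULL
  - employee 3 (Nate): manager_id=1 -> Sam
  - employee 4 (Jack): manager_id=1 -> Sam
  - employee 5 (George): manager_id=NULL -> NULL
  - employee 6 (Frank): manager_id=NULL -> NULL
  - employee 7 (Iris): manager_id=5 -> George

SQL:
SELECT a.name AS item, b.name AS manager
FROM employees a
LEFT JOIN employees b ON a.manager_id = b.id

Result:
item   | manager
-------+--------
Sam    | NULL   
Carol  | NULL   
Nate   | Sam    
Jack   | Sam    
George | NULL   
Frank  | NULL   
Iris   | George 


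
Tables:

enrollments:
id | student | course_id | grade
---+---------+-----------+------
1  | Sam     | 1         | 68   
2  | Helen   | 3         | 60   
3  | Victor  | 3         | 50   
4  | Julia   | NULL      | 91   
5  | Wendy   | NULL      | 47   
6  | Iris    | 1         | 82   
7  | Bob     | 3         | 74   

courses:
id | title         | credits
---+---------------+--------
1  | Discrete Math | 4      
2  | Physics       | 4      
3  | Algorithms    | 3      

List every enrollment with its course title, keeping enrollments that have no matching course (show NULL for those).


LEFT JOIN keeps every row from enrollments (the left table); where course_id has no match in courses, the course columns become NULL. Walk through each enrollment:
  - enrollment 1 (Sam): course_id=1 -> matches Discrete Math
  - enrollment 2 (Helen): course_id=3 -> matches Algorithms
  - enrollment 3 (Victor): course_id=3 -> matches Algorithms
  - enrollment 4 (Julia): course_id=NULL, no match -> kept with NULL
  - enrollment 5 (Wendy): course_id=NULL, no match -> kept with NULL
  - enrollment 6 (Iris): course_id=1 -> matches Discrete Math
  - enrollment 7 (Bob): course_id=3 -> matches Algorithms
All 7 rows appear; 2 have NULL course.

SQL:
SELECT a.student, b.title AS course
FROM enrollments a
LEFT JOIN courses b ON a.course_id = b.id

Result:
student | course       
--------+--------------
Sam     | Discrete Math
Helen   | Algorithms   
Victor  | Algorithms   
Julia   | NULL         
Wendy   | NULL         
Iris    | Discrete Math
Bob     | Algorithms   


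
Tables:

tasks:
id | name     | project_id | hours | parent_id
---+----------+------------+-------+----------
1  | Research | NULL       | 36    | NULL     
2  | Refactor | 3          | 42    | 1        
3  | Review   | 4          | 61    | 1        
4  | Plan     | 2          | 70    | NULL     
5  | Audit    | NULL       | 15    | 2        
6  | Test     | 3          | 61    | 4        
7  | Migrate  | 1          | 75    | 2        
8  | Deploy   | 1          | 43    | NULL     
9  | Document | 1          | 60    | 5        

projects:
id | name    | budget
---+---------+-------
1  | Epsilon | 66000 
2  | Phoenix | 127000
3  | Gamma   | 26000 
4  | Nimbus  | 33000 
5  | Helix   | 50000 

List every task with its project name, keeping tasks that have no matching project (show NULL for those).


LEFT JOIN keeps every row from tasks (the left table); where project_id has no match in projects, the project columns become NULL. Walk through each task:
  - task 1 (Research): project_id=NULL, no match -> kept with NULL
  - task 2 (Refactor): project_id=3 -> matches Gamma
  - task 3 (Review): project_id=4 -> matches Nimbus
  - task 4 (Plan): project_id=2 -> matches Phoenix
  - task 5 (Audit): project_id=NULL, no match -> kept with NULL
  - task 6 (Test): project_id=3 -> matches Gamma
  - task 7 (Migrate): project_id=1 -> matches Epsilon
  - task 8 (Deploy): project_id=1 -> matches Epsilon
  - task 9 (Document): project_id=1 -> matches Epsilon
All 9 rows appear; 2 have NULL project.

SQL:
SELECT a.name, b.name AS project
FROM tasks a
LEFT JOIN projects b ON a.project_id = b.id

Result:
name     | project
---------+--------
Research | NULL   
Refactor | Gamma  
Review   | Nimbus 
Plan     | Phoenix
Audit    | NULL   
Test     | Gamma  
Migrate  | Epsilon
Deploy   | Epsilon
Document | Epsilon


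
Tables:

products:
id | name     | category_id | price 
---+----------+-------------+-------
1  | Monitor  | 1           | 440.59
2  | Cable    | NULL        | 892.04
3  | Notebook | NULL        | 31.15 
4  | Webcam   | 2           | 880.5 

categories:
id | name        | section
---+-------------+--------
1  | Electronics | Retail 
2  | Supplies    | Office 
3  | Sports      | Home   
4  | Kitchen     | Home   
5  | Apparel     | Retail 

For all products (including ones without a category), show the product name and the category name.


LEFT JOIN keeps every row from products (the left table); where category_id has no match in categories, the category columns become NULL. Walk through each product:
  - product 1 (Monitor): category_id=1 -> matches Electronics
  - product 2 (Cable): category_id=NULL, no match -> kept with NULL
  - product 3 (Notebook): category_id=NULL, no match -> kept with NULL
  - product 4 (Webcam): category_id=2 -> matches Supplies
All 4 rows appear; 2 have NULL category.

SQL:
SELECT a.name, b.name AS category
FROM products a
LEFT JOIN categories b ON a.category_id = b.id

Result:
name     | category   
---------+------------
Monitor  | Electronics
Cable    | NULL       
Notebook | NULL       
Webcam   | Supplies   


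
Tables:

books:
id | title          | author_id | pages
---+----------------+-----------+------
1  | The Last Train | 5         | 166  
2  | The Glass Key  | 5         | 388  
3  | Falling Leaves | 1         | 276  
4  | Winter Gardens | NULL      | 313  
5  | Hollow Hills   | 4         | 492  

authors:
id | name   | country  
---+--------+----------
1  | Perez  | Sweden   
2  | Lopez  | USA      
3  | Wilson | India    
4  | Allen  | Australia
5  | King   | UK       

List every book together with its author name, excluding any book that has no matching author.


INNER JOIN keeps only books rows whose author_id matches an id in authors. Walk through each book:
  - book 1 (The Last Train): author_id=5 -> matches King
  - book 2 (The Glass Key): author_id=5 -> matches King
  - book 3 (Falling Leaves): author_id=1 -> matches Perez
  - book 4 (Winter Gardens): author_id=NULL, no match -> dropped
  - book 5 (Hollow Hills): author_id=4 -> matches Allen
So 1 of 5 rows is dropped.

SQL:
SELECT a.title, b.name AS author
FROM books a
INNER JOIN authors b ON a.author_id = b.id

Result:
title          | author
---------------+-------
The Last Train | King  
The Glass Key  | King  
Falling Leaves | Perez 
Hollow Hills   | Allen 


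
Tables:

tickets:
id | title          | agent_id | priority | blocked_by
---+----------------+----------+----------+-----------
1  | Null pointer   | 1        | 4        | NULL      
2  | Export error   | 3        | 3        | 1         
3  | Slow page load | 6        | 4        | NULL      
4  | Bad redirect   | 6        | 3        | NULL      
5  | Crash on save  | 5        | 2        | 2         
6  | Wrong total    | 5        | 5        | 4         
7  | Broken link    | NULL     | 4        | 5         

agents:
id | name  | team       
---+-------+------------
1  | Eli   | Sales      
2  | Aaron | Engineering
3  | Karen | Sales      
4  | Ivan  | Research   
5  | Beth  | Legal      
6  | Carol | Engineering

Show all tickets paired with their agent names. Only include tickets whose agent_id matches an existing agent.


INNER JOIN keeps only tickets rows whose agent_id matches an id in agents. Walk through each ticket:
  - ticket 1 (Null pointer): agent_id=1 -> matches Eli
  - ticket 2 (Export error): agent_id=3 -> matches Karen
  - ticket 3 (Slow page load): agent_id=6 -> matches Carol
  - ticket 4 (Bad redirect): agent_id=6 -> matches Carol
  - ticket 5 (Crash on save): agent_id=5 -> matches Beth
  - ticket 6 (Wrong total): agent_id=5 -> matches Beth
  - ticket 7 (Broken link): agent_id=NULL, no match -> dropped
So 1 of 7 rows is dropped.

SQL:
SELECT a.title, b.name AS agent
FROM tickets a
INNER JOIN agents b ON a.agent_id = b.id

Result:
title          | agent
---------------+------
Null pointer   | Eli  
Export error   | Karen
Slow page load | Carol
Bad redirect   | Carol
Crash on save  | Beth 
Wrong total    | Beth 


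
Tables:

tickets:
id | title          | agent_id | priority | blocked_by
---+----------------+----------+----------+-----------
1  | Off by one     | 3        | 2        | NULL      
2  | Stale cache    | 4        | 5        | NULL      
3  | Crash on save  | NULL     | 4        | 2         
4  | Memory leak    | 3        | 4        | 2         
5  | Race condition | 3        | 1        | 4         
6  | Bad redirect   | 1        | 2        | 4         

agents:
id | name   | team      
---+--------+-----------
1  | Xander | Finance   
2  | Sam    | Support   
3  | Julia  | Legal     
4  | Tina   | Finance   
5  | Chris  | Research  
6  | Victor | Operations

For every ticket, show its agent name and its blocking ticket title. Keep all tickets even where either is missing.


Two LEFT JOINs from the same base table tickets: one to agents via agent_id, one to tickets itself via blocked_by. Both are LEFT so every ticket is preserved.
Match against agents:
  - ticket 1 (Off by one): agent_id=3 -> matches Julia
  - ticket 2 (Stale cache): agent_id=4 -> matches Tina
  - ticket 3 (Crash on save): agent_id=NULL, no match -> kept with NULL
  - ticket 4 (Memory leak): agent_id=3 -> matches Julia
  - ticket 5 (Race condition): agent_id=3 -> matches Julia
  - ticket 6 (Bad redirect): agent_id=1 -> matches Xander
Match against tickets (self):
  - ticket 1 (Off by one): blocked_by=NULL -> NULL
  - ticket 2 (Stale cache): blocked_by=NULL -> NULL
  - ticket 3 (Crash on save): blocked_by=2 -> Stale cache
  - ticket 4 (Memory leak): blocked_by=2 -> Stale cache
  - ticket 5 (Race condition): blocked_by=4 -> Memory leak
  - ticket 6 (Bad redirect): blocked_by=4 -> Memory leak

SQL:
SELECT a.title, b.name AS agent, c.title AS blocked_by
FROM tickets a
LEFT JOIN agents b ON a.agent_id = b.id
LEFT JOIN tickets c ON a.blocked_by = c.id

Result:
title          | agent  | blocked_by 
---------------+--------+------------
Off by one     | Julia  | NULL       
Stale cache    | Tina   | NULL       
Crash on save  | NULL   | Stale cache
Memory leak    | Julia  | Stale cache
Race condition | Julia  | Memory leak
Bad redirect   | Xander | Memory leak


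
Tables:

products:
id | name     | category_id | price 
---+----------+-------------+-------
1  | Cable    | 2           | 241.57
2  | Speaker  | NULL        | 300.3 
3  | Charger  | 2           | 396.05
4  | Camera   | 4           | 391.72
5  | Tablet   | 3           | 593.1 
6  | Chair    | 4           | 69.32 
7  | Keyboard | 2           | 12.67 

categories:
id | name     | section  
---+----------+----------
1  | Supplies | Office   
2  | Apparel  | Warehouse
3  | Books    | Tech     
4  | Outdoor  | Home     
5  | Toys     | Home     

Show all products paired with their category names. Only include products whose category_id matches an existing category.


INNER JOIN keeps only products rows whose category_id matches an id in categories. Walk through each product:
  - product 1 (Cable): category_id=2 -> matches Apparel
  - product 2 (Speaker): category_id=NULL, no match -> dropped
  - product 3 (Charger): category_id=2 -> matches Apparel
  - product 4 (Camera): category_id=4 -> matches Outdoor
  - product 5 (Tablet): category_id=3 -> matches Books
  - product 6 (Chair): category_id=4 -> matches Outdoor
  - product 7 (Keyboard): category_id=2 -> matches Apparel
So 1 of 7 rows is dropped.

SQL:
SELECT a.name, b.name AS category
FROM products a
INNER JOIN categories b ON a.category_id = b.id

Result:
name     | category
---------+---------
Cable    | Apparel 
Charger  | Apparel 
Camera   | Outdoor 
Tablet   | Books   
Chair    | Outdoor 
Keyboard | Apparel 


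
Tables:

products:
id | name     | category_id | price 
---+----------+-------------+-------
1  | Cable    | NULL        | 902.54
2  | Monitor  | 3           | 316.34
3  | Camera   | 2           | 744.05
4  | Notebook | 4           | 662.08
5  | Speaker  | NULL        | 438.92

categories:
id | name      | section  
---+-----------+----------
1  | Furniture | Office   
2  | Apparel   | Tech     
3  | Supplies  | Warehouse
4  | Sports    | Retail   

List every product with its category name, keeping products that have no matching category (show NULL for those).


LEFT JOIN keeps every row from products (the left table); where category_id has no match in categories, the category columns become NULL. Walk through each product:
  - product 1 (Cable): category_id=NULL, no match -> kept with NULL
  - product 2 (Monitor): category_id=3 -> matches Supplies
  - product 3 (Camera): category_id=2 -> matches Apparel
  - product 4 (Notebook): category_id=4 -> matches Sports
  - product 5 (Speaker): category_id=NULL, no match -> kept with NULL
All 5 rows appear; 2 have NULL category.

SQL:
SELECT a.name, b.name AS category
FROM products a
LEFT JOIN categories b ON a.category_id = b.id

Result:
name     | category
---------+---------
Cable    | NULL    
Monitor  | Supplies
Camera   | Apparel 
Notebook | Sports  
Speaker  | NULL    
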